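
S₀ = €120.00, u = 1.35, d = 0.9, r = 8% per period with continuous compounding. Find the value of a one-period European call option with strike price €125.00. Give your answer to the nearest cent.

Risk-neutral probability p = (e^0.08 − 0.9)/(1.35 − 0.9) = 0.1833/0.4500 = 0.4073
Terminal stock prices: S_u = 162, S_d = 108
Terminal payoffs (S − K): max(37, 0) = 37, max(-17, 0) = 0
Node 0 (S = 120): V_0 = e^(−0.08)·[0.4073·37.0000 + 0.5927·0.0000] = 13.9116

€13.91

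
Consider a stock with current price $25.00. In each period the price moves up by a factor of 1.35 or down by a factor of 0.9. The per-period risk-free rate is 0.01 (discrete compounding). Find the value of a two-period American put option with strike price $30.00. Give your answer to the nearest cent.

Risk-neutral probability p = (1 + 0.01 − 0.9)/(1.35 − 0.9) = 0.1100/0.4500 = 0.2444
Terminal stock prices: S_uu = 45.56, S_ud = 30.38, S_dd = 20.25
Terminal payoffs (K − S): max(-15.56, 0) = 0, max(-0.375, 0) = 0, max(9.75, 0) = 9.75
Node u (S = 33.75): continuation = 1/1.01·[0.2444·0.0000 + 0.7556·0.0000] = 0.0000; exercise value = 0.0000 ≤ continuation, so V_u = 0.0000
Node d (S = 22.5): continuation = 1/1.01·[0.2444·0.0000 + 0.7556·9.7500] = 7.2937; exercise value = 7.5000 > continuation, so V_d = 7.5000 (exercise)
Node 0 (S = 25): continuation = 1/1.01·[0.2444·0.0000 + 0.7556·7.5000] = 5.6106; exercise value = 5.0000 ≤ continuation, so V_0 = 5.6106

$5.61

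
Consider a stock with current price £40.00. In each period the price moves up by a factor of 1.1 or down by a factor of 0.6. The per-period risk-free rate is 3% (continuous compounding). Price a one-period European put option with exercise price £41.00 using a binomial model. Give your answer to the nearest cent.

Risk-neutral probability p = (e^0.03 − 0.6)/(1.1 − 0.6) = 0.4305/0.5000 = 0.8609
Terminal stock prices: S_u = 44, S_d = 24
Terminal payoffs (K − S): max(-3, 0) = 0, max(17, 0) = 17
Node 0 (S = 40): V_0 = e^(−0.03)·[0.8609·0.0000 + 0.1391·17.0000] = 2.2947

£2.29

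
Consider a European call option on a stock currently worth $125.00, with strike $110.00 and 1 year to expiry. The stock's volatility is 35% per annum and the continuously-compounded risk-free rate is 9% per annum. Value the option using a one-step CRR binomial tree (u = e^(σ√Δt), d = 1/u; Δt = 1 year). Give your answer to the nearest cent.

CRR parameters: u = e^(σ√Δt) = e^(0.35·√1) = 1.4191, d = 1/u = 0.7047
Per-period rate: rΔt = 0.09·1 = 0.09, so R = e^0.09 = 1.0942
Risk-neutral probability p = (e^0.09 − 0.7047)/(1.4191 − 0.7047) = 0.3895/0.7144 = 0.5452
Terminal stock prices: S_u = 177.4, S_d = 88.09
Terminal payoffs (S − K): max(67.38, 0) = 67.38, max(-21.91, 0) = 0
Node 0 (S = 125): V_0 = e^(−0.09)·[0.5452·67.3834 + 0.4548·0.0000] = 33.5761

$33.58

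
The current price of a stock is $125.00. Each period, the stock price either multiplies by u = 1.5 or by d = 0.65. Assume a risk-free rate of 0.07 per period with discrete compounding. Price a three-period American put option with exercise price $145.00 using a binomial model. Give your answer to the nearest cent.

Risk-neutral probability p = (1 + 0.07 − 0.65)/(1.5 − 0.65) = 0.4200/0.8500 = 0.4941
Terminal stock prices: S_uuu = 421.9, S_uud = 182.8, S_udd = 79.22, S_ddd = 34.33
Terminal payoffs (K − S): max(-276.9, 0) = 0, max(-37.81, 0) = 0, max(65.78, 0) = 65.78, max(110.7, 0) = 110.7
Node uu (S = 281.2): continuation = 1/1.07·[0.4941·0.0000 + 0.5059·0.0000] = 0.0000; exercise value = 0.0000 ≤ continuation, so V_uu = 0.0000
Node ud (S = 121.9): continuation = 1/1.07·[0.4941·0.0000 + 0.5059·65.7812] = 31.1005; exercise value = 23.1250 ≤ continuation, so V_ud = 31.1005
Node dd (S = 52.81): continuation = 1/1.07·[0.4941·65.7812 + 0.5059·110.6719] = 82.7015; exercise value = 92.1875 > continuation, so V_dd = 92.1875 (exercise)
Node u (S = 187.5): continuation = 1/1.07·[0.4941·0.0000 + 0.5059·31.1005] = 14.7039; exercise value = 0.0000 ≤ continuation, so V_u = 14.7039
Node d (S = 81.25): continuation = 1/1.07·[0.4941·31.1005 + 0.5059·92.1875] = 57.9471; exercise value = 63.7500 > continuation, so V_d = 63.7500 (exercise)
Node 0 (S = 125): continuation = 1/1.07·[0.4941·14.7039 + 0.5059·63.7500] = 36.9304; exercise value = 20.0000 ≤ continuation, so V_0 = 36.9304

$36.93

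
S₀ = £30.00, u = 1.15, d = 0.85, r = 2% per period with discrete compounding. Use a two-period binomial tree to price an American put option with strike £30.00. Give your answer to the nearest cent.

£2.07

Risk-neutral probability p = (1 + 0.02 − 0.85)/(1.15 − 0.85) = 0.1700/0.3000 = 0.5667
Terminal stock prices: S_uu = 39.67, S_ud = 29.32, S_dd = 21.67
Terminal payoffs (K − S): max(-9.675, 0) = 0, max(0.675, 0) = 0.675, max(8.325, 0) = 8.325
Node u (S = 34.5): continuation = 1/1.02·[0.5667·0.0000 + 0.4333·0.6750] = 0.2868; exercise value = 0.0000 ≤ continuation, so V_u = 0.2868
Node d (S = 25.5): continuation = 1/1.02·[0.5667·0.6750 + 0.4333·8.3250] = 3.9118; exercise value = 4.5000 > continuation, so V_d = 4.5000 (exercise)
Node 0 (S = 30): continuation = 1/1.02·[0.5667·0.2868 + 0.4333·4.5000] = 2.0711; exercise value = 0.0000 ≤ continuation, so V_0 = 2.0711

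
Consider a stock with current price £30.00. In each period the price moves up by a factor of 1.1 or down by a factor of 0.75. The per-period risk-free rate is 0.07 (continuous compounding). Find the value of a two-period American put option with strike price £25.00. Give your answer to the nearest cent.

£0.20

Risk-neutral probability p = (e^0.07 − 0.75)/(1.1 − 0.75) = 0.3225/0.3500 = 0.9215
Terminal stock prices: S_uu = 36.3, S_ud = 24.75, S_dd = 16.88
Terminal payoffs (K − S): max(-11.3, 0) = 0, max(0.25, 0) = 0.25, max(8.125, 0) = 8.125
Node u (S = 33): continuation = e^(−0.07)·[0.9215·0.0000 + 0.0785·0.2500] = 0.0183; exercise value = 0.0000 ≤ continuation, so V_u = 0.0183
Node d (S = 22.5): continuation = e^(−0.07)·[0.9215·0.2500 + 0.0785·8.1250] = 0.8098; exercise value = 2.5000 > continuation, so V_d = 2.5000 (exercise)
Node 0 (S = 30): continuation = e^(−0.07)·[0.9215·0.0183 + 0.0785·2.5000] = 0.1988; exercise value = 0.0000 ≤ continuation, so V_0 = 0.1988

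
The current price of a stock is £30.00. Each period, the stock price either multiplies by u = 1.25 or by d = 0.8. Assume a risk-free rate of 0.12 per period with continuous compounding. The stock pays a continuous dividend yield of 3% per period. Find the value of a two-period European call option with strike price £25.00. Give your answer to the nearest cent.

Per-period risk-free factor R = e^0.12 = 1.1275; dividend-adjusted growth = e^(0.12−0.03) = 1.0942.
Risk-neutral probability p = (1.0942 − 0.8)/(1.25 − 0.8) = 0.2942/0.4500 = 0.6537
Terminal stock prices: S_uu = 46.88, S_ud = 30, S_dd = 19.2
Terminal payoffs (S − K): max(21.88, 0) = 21.88, max(5, 0) = 5, max(-5.8, 0) = 0
Node u (S = 37.5): V_u = e^(−0.12)·[0.6537·21.8750 + 0.3463·5.0000] = 14.2187
Node d (S = 24): V_d = e^(−0.12)·[0.6537·5.0000 + 0.3463·0.0000] = 2.8990
Node 0 (S = 30): V_0 = e^(−0.12)·[0.6537·14.2187 + 0.3463·2.8990] = 9.1343

£9.13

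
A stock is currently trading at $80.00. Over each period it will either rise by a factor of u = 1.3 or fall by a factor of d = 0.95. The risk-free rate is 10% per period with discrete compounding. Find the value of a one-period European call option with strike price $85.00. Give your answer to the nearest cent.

Risk-neutral probability p = (1 + 0.1 − 0.95)/(1.3 − 0.95) = 0.1500/0.3500 = 0.4286
Terminal stock prices: S_u = 104, S_d = 76
Terminal payoffs (S − K): max(19, 0) = 19, max(-9, 0) = 0
Node 0 (S = 80): V_0 = 1/1.1·[0.4286·19.0000 + 0.5714·0.0000] = 7.4026

$7.40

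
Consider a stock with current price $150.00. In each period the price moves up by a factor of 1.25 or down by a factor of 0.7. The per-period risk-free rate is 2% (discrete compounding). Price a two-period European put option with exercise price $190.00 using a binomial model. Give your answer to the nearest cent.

Risk-neutral probability p = (1 + 0.02 − 0.7)/(1.25 − 0.7) = 0.3200/0.5500 = 0.5818
Terminal stock prices: S_uu = 234.4, S_ud = 131.2, S_dd = 73.5
Terminal payoffs (K − S): max(-44.38, 0) = 0, max(58.75, 0) = 58.75, max(116.5, 0) = 116.5
Node u (S = 187.5): V_u = 1/1.02·[0.5818·0.0000 + 0.4182·58.7500] = 24.0865
Node d (S = 105): V_d = 1/1.02·[0.5818·58.7500 + 0.4182·116.5000] = 81.2745
Node 0 (S = 150): V_0 = 1/1.02·[0.5818·24.0865 + 0.4182·81.2745] = 47.0603

$47.06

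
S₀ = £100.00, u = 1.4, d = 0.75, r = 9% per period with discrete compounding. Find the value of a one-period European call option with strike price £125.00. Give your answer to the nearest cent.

Risk-neutral probability p = (1 + 0.09 − 0.75)/(1.4 − 0.75) = 0.3400/0.6500 = 0.5231
Terminal stock prices: S_u = 140, S_d = 75
Terminal payoffs (S − K): max(15, 0) = 15, max(-50, 0) = 0
Node 0 (S = 100): V_0 = 1/1.09·[0.5231·15.0000 + 0.4769·0.0000] = 7.1983

£7.20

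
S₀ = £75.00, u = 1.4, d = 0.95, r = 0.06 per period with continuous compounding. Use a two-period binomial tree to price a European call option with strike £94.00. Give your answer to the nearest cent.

£4.81

Risk-neutral probability p = (e^0.06 − 0.95)/(1.4 − 0.95) = 0.1118/0.4500 = 0.2485
Terminal stock prices: S_uu = 147, S_ud = 99.75, S_dd = 67.69
Terminal payoffs (S − K): max(53, 0) = 53, max(5.75, 0) = 5.75, max(-26.31, 0) = 0
Node u (S = 105): V_u = e^(−0.06)·[0.2485·53.0000 + 0.7515·5.7500] = 16.4741
Node d (S = 71.25): V_d = e^(−0.06)·[0.2485·5.7500 + 0.7515·0.0000] = 1.3458
Node 0 (S = 75): V_0 = e^(−0.06)·[0.2485·16.4741 + 0.7515·1.3458] = 4.8083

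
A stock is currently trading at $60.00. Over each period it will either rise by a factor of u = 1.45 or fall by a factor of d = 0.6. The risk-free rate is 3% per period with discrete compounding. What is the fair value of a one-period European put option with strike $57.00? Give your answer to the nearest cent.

$10.07

Risk-neutral probability p = (1 + 0.03 − 0.6)/(1.45 − 0.6) = 0.4300/0.8500 = 0.5059
Terminal stock prices: S_u = 87, S_d = 36
Terminal payoffs (K − S): max(-30, 0) = 0, max(21, 0) = 21
Node 0 (S = 60): V_0 = 1/1.03·[0.5059·0.0000 + 0.4941·21.0000] = 10.0742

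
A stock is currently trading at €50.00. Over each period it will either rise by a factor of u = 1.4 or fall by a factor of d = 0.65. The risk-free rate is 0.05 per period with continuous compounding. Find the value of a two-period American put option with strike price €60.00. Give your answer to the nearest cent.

€15.43

Risk-neutral probability p = (e^0.05 − 0.65)/(1.4 − 0.65) = 0.4013/0.7500 = 0.5350
Terminal stock prices: S_uu = 98, S_ud = 45.5, S_dd = 21.13
Terminal payoffs (K − S): max(-38, 0) = 0, max(14.5, 0) = 14.5, max(38.88, 0) = 38.88
Node u (S = 70): continuation = e^(−0.05)·[0.5350·0.0000 + 0.4650·14.5000] = 6.4133; exercise value = 0.0000 ≤ continuation, so V_u = 6.4133
Node d (S = 32.5): continuation = e^(−0.05)·[0.5350·14.5000 + 0.4650·38.8750] = 24.5738; exercise value = 27.5000 > continuation, so V_d = 27.5000 (exercise)
Node 0 (S = 50): continuation = e^(−0.05)·[0.5350·6.4133 + 0.4650·27.5000] = 15.4270; exercise value = 10.0000 ≤ continuation, so V_0 = 15.4270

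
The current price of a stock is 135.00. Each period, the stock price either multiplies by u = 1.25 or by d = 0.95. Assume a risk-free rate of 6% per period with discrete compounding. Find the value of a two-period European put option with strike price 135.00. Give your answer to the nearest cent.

Risk-neutral probability p = (1 + 0.06 − 0.95)/(1.25 − 0.95) = 0.1100/0.3000 = 0.3667
Terminal stock prices: S_uu = 210.9, S_ud = 160.3, S_dd = 121.8
Terminal payoffs (K − S): max(-75.94, 0) = 0, max(-25.31, 0) = 0, max(13.16, 0) = 13.16
Node u (S = 168.8): V_u = 1/1.06·[0.3667·0.0000 + 0.6333·0.0000] = 0.0000
Node d (S = 128.2): V_d = 1/1.06·[0.3667·0.0000 + 0.6333·13.1625] = 7.8644
Node 0 (S = 135): V_0 = 1/1.06·[0.3667·0.0000 + 0.6333·7.8644] = 4.6988

4.70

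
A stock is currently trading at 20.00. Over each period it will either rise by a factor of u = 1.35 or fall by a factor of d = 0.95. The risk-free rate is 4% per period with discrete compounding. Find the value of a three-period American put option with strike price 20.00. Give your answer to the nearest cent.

1.18

Risk-neutral probability p = (1 + 0.04 − 0.95)/(1.35 − 0.95) = 0.0900/0.4000 = 0.2250
Terminal stock prices: S_uuu = 49.21, S_uud = 34.63, S_udd = 24.37, S_ddd = 17.15
Terminal payoffs (K − S): max(-29.21, 0) = 0, max(-14.63, 0) = 0, max(-4.367, 0) = 0, max(2.853, 0) = 2.853
Node uu (S = 36.45): continuation = 1/1.04·[0.2250·0.0000 + 0.7750·0.0000] = 0.0000; exercise value = 0.0000 ≤ continuation, so V_uu = 0.0000
Node ud (S = 25.65): continuation = 1/1.04·[0.2250·0.0000 + 0.7750·0.0000] = 0.0000; exercise value = 0.0000 ≤ continuation, so V_ud = 0.0000
Node dd (S = 18.05): continuation = 1/1.04·[0.2250·0.0000 + 0.7750·2.8525] = 2.1257; exercise value = 1.9500 ≤ continuation, so V_dd = 2.1257
Node u (S = 27): continuation = 1/1.04·[0.2250·0.0000 + 0.7750·0.0000] = 0.0000; exercise value = 0.0000 ≤ continuation, so V_u = 0.0000
Node d (S = 19): continuation = 1/1.04·[0.2250·0.0000 + 0.7750·2.1257] = 1.5840; exercise value = 1.0000 ≤ continuation, so V_d = 1.5840
Node 0 (S = 20): continuation = 1/1.04·[0.2250·0.0000 + 0.7750·1.5840] = 1.1804; exercise value = 0.0000 ≤ continuation, so V_0 = 1.1804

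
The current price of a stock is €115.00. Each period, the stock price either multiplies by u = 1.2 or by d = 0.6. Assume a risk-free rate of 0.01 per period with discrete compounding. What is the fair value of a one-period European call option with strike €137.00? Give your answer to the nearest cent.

Risk-neutral probability p = (1 + 0.01 − 0.6)/(1.2 − 0.6) = 0.4100/0.6000 = 0.6833
Terminal stock prices: S_u = 138, S_d = 69
Terminal payoffs (S − K): max(1, 0) = 1, max(-68, 0) = 0
Node 0 (S = 115): V_0 = 1/1.01·[0.6833·1.0000 + 0.3167·0.0000] = 0.6766

€0.68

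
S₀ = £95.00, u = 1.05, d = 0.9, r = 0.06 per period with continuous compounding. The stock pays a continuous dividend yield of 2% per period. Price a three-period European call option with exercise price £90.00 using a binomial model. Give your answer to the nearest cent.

Per-period risk-free factor R = e^0.06 = 1.0618; dividend-adjusted growth = e^(0.06−0.02) = 1.0408.
Risk-neutral probability p = (1.0408 − 0.9)/(1.05 − 0.9) = 0.1408/0.1500 = 0.9387
Terminal stock prices: S_uuu = 110, S_uud = 94.26, S_udd = 80.8, S_ddd = 69.26
Terminal payoffs (S − K): max(19.97, 0) = 19.97, max(4.264, 0) = 4.264, max(-9.203, 0) = 0, max(-20.74, 0) = 0
Node uu (S = 104.7): V_uu = e^(−0.06)·[0.9387·19.9744 + 0.0613·4.2638] = 17.9048
Node ud (S = 89.78): V_ud = e^(−0.06)·[0.9387·4.2638 + 0.0613·0.0000] = 3.7695
Node dd (S = 76.95): V_dd = e^(−0.06)·[0.9387·0.0000 + 0.0613·0.0000] = 0.0000
Node u (S = 99.75): V_u = e^(−0.06)·[0.9387·17.9048 + 0.0613·3.7695] = 16.0465
Node d (S = 85.5): V_d = e^(−0.06)·[0.9387·3.7695 + 0.0613·0.0000] = 3.3325
Node 0 (S = 95): V_0 = e^(−0.06)·[0.9387·16.0465 + 0.0613·3.3325] = 14.3785

£14.38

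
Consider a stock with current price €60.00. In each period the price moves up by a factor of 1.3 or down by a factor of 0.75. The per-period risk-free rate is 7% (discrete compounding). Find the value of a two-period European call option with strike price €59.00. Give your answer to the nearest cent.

€12.54

Risk-neutral probability p = (1 + 0.07 − 0.75)/(1.3 − 0.75) = 0.3200/0.5500 = 0.5818
Terminal stock prices: S_uu = 101.4, S_ud = 58.5, S_dd = 33.75
Terminal payoffs (S − K): max(42.4, 0) = 42.4, max(-0.5, 0) = 0, max(-25.25, 0) = 0
Node u (S = 78): V_u = 1/1.07·[0.5818·42.4000 + 0.4182·0.0000] = 23.0552
Node d (S = 45): V_d = 1/1.07·[0.5818·0.0000 + 0.4182·0.0000] = 0.0000
Node 0 (S = 60): V_0 = 1/1.07·[0.5818·23.0552 + 0.4182·0.0000] = 12.5364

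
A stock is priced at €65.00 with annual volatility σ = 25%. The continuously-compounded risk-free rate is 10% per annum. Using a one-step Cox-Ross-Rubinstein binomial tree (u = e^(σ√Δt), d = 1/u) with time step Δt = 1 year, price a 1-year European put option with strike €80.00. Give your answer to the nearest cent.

CRR parameters: u = e^(σ√Δt) = e^(0.25·√1) = 1.2840, d = 1/u = 0.7788
Per-period rate: rΔt = 0.1·1 = 0.1, so R = e^0.1 = 1.1052
Risk-neutral probability p = (e^0.1 − 0.7788)/(1.2840 − 0.7788) = 0.3264/0.5052 = 0.6460
Terminal stock prices: S_u = 83.46, S_d = 50.62
Terminal payoffs (K − S): max(-3.462, 0) = 0, max(29.38, 0) = 29.38
Node 0 (S = 65): V_0 = e^(−0.1)·[0.6460·0.0000 + 0.3540·29.3779] = 9.4104

€9.41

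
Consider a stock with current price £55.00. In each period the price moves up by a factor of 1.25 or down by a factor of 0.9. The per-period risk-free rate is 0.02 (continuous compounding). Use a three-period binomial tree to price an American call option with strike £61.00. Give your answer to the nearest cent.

Risk-neutral probability p = (e^0.02 − 0.9)/(1.25 − 0.9) = 0.1202/0.3500 = 0.3434
Terminal stock prices: S_uuu = 107.4, S_uud = 77.34, S_udd = 55.69, S_ddd = 40.1
Terminal payoffs (S − K): max(46.42, 0) = 46.42, max(16.34, 0) = 16.34, max(-5.312, 0) = 0, max(-20.9, 0) = 0
Node uu (S = 85.94): continuation = e^(−0.02)·[0.3434·46.4219 + 0.6566·16.3438] = 26.1454; exercise value = 24.9375 ≤ continuation, so V_uu = 26.1454
Node ud (S = 61.88): continuation = e^(−0.02)·[0.3434·16.3438 + 0.6566·0.0000] = 5.5018; exercise value = 0.8750 ≤ continuation, so V_ud = 5.5018
Node dd (S = 44.55): continuation = e^(−0.02)·[0.3434·0.0000 + 0.6566·0.0000] = 0.0000; exercise value = 0.0000 ≤ continuation, so V_dd = 0.0000
Node u (S = 68.75): continuation = e^(−0.02)·[0.3434·26.1454 + 0.6566·5.5018] = 12.3422; exercise value = 7.7500 ≤ continuation, so V_u = 12.3422
Node d (S = 49.5): continuation = e^(−0.02)·[0.3434·5.5018 + 0.6566·0.0000] = 1.8521; exercise value = 0.0000 ≤ continuation, so V_d = 1.8521
Node 0 (S = 55): continuation = e^(−0.02)·[0.3434·12.3422 + 0.6566·1.8521] = 5.3467; exercise value = 0.0000 ≤ continuation, so V_0 = 5.3467

£5.35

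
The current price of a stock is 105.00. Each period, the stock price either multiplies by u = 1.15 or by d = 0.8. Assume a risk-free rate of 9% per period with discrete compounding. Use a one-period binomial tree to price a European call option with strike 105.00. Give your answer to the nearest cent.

Risk-neutral probability p = (1 + 0.09 − 0.8)/(1.15 − 0.8) = 0.2900/0.3500 = 0.8286
Terminal stock prices: S_u = 120.7, S_d = 84
Terminal payoffs (S − K): max(15.75, 0) = 15.75, max(-21, 0) = 0
Node 0 (S = 105): V_0 = 1/1.09·[0.8286·15.7500 + 0.1714·0.0000] = 11.9725

11.97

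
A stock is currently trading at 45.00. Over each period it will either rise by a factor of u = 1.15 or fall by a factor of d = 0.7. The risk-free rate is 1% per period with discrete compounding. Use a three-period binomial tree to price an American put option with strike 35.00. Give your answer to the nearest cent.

Risk-neutral probability p = (1 + 0.01 − 0.7)/(1.15 − 0.7) = 0.3100/0.4500 = 0.6889
Terminal stock prices: S_uuu = 68.44, S_uud = 41.66, S_udd = 25.36, S_ddd = 15.43
Terminal payoffs (K − S): max(-33.44, 0) = 0, max(-6.659, 0) = 0, max(9.643, 0) = 9.643, max(19.57, 0) = 19.57
Node uu (S = 59.51): continuation = 1/1.01·[0.6889·0.0000 + 0.3111·0.0000] = 0.0000; exercise value = 0.0000 ≤ continuation, so V_uu = 0.0000
Node ud (S = 36.22): continuation = 1/1.01·[0.6889·0.0000 + 0.3111·9.6425] = 2.9702; exercise value = 0.0000 ≤ continuation, so V_ud = 2.9702
Node dd (S = 22.05): continuation = 1/1.01·[0.6889·9.6425 + 0.3111·19.5650] = 12.6035; exercise value = 12.9500 > continuation, so V_dd = 12.9500 (exercise)
Node u (S = 51.75): continuation = 1/1.01·[0.6889·0.0000 + 0.3111·2.9702] = 0.9149; exercise value = 0.0000 ≤ continuation, so V_u = 0.9149
Node d (S = 31.5): continuation = 1/1.01·[0.6889·2.9702 + 0.3111·12.9500] = 6.0149; exercise value = 3.5000 ≤ continuation, so V_d = 6.0149
Node 0 (S = 45): continuation = 1/1.01·[0.6889·0.9149 + 0.3111·6.0149] = 2.4768; exercise value = 0.0000 ≤ continuation, so V_0 = 2.4768

2.48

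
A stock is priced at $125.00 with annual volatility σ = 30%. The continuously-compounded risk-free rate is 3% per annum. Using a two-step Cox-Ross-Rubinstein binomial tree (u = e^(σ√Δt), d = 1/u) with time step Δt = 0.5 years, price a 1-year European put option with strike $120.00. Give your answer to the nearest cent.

$9.93

CRR parameters: u = e^(σ√Δt) = e^(0.3·√0.5) = 1.2363, d = 1/u = 0.8089
Per-period rate: rΔt = 0.03·0.5 = 0.015, so R = e^0.015 = 1.0151
Risk-neutral probability p = (e^0.015 − 0.8089)/(1.2363 − 0.8089) = 0.2063/0.4275 = 0.4825
Terminal stock prices: S_uu = 191.1, S_ud = 125, S_dd = 81.78
Terminal payoffs (K − S): max(-71.06, 0) = 0, max(-5, 0) = 0, max(38.22, 0) = 38.22
Node u (S = 154.5): V_u = e^(−0.015)·[0.4825·0.0000 + 0.5175·0.0000] = 0.0000
Node d (S = 101.1): V_d = e^(−0.015)·[0.4825·0.0000 + 0.5175·38.2186] = 19.4829
Node 0 (S = 125): V_0 = e^(−0.015)·[0.4825·0.0000 + 0.5175·19.4829] = 9.9319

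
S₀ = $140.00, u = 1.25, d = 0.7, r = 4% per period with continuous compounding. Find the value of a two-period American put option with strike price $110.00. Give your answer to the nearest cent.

Risk-neutral probability p = (e^0.04 − 0.7)/(1.25 − 0.7) = 0.3408/0.5500 = 0.6197
Terminal stock prices: S_uu = 218.8, S_ud = 122.5, S_dd = 68.6
Terminal payoffs (K − S): max(-108.8, 0) = 0, max(-12.5, 0) = 0, max(41.4, 0) = 41.4
Node u (S = 175): continuation = e^(−0.04)·[0.6197·0.0000 + 0.3803·0.0000] = 0.0000; exercise value = 0.0000 ≤ continuation, so V_u = 0.0000
Node d (S = 98): continuation = e^(−0.04)·[0.6197·0.0000 + 0.3803·41.4000] = 15.1288; exercise value = 12.0000 ≤ continuation, so V_d = 15.1288
Node 0 (S = 140): continuation = e^(−0.04)·[0.6197·0.0000 + 0.3803·15.1288] = 5.5285; exercise value = 0.0000 ≤ continuation, so V_0 = 5.5285

$5.53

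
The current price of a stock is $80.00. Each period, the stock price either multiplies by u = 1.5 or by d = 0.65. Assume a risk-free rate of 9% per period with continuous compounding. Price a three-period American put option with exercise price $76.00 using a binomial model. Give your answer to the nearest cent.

$12.77

Risk-neutral probability p = (e^0.09 − 0.65)/(1.5 − 0.65) = 0.4442/0.8500 = 0.5226
Terminal stock prices: S_uuu = 270, S_uud = 117, S_udd = 50.7, S_ddd = 21.97
Terminal payoffs (K − S): max(-194, 0) = 0, max(-41, 0) = 0, max(25.3, 0) = 25.3, max(54.03, 0) = 54.03
Node uu (S = 180): continuation = e^(−0.09)·[0.5226·0.0000 + 0.4774·0.0000] = 0.0000; exercise value = 0.0000 ≤ continuation, so V_uu = 0.0000
Node ud (S = 78): continuation = e^(−0.09)·[0.5226·0.0000 + 0.4774·25.3000] = 11.0396; exercise value = 0.0000 ≤ continuation, so V_ud = 11.0396
Node dd (S = 33.8): continuation = e^(−0.09)·[0.5226·25.3000 + 0.4774·54.0300] = 35.6588; exercise value = 42.2000 > continuation, so V_dd = 42.2000 (exercise)
Node u (S = 120): continuation = e^(−0.09)·[0.5226·0.0000 + 0.4774·11.0396] = 4.8171; exercise value = 0.0000 ≤ continuation, so V_u = 4.8171
Node d (S = 52): continuation = e^(−0.09)·[0.5226·11.0396 + 0.4774·42.2000] = 23.6863; exercise value = 24.0000 > continuation, so V_d = 24.0000 (exercise)
Node 0 (S = 80): continuation = e^(−0.09)·[0.5226·4.8171 + 0.4774·24.0000] = 12.7730; exercise value = 0.0000 ≤ continuation, so V_0 = 12.7730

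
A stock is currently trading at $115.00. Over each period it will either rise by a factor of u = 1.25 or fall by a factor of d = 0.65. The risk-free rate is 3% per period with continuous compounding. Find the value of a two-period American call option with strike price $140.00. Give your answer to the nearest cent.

$15.03

Risk-neutral probability p = (e^0.03 − 0.65)/(1.25 − 0.65) = 0.3805/0.6000 = 0.6341
Terminal stock prices: S_uu = 179.7, S_ud = 93.44, S_dd = 48.59
Terminal payoffs (S − K): max(39.69, 0) = 39.69, max(-46.56, 0) = 0, max(-91.41, 0) = 0
Node u (S = 143.8): continuation = e^(−0.03)·[0.6341·39.6875 + 0.3659·0.0000] = 24.4217; exercise value = 3.7500 ≤ continuation, so V_u = 24.4217
Node d (S = 74.75): continuation = e^(−0.03)·[0.6341·0.0000 + 0.3659·0.0000] = 0.0000; exercise value = 0.0000 ≤ continuation, so V_d = 0.0000
Node 0 (S = 115): continuation = e^(−0.03)·[0.6341·24.4217 + 0.3659·0.0000] = 15.0279; exercise value = 0.0000 ≤ continuation, so V_0 = 15.0279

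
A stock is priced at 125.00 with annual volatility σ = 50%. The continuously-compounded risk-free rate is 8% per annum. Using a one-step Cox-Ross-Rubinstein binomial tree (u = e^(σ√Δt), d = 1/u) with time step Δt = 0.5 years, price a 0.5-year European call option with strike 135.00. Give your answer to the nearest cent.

CRR parameters: u = e^(σ√Δt) = e^(0.5·√0.5) = 1.4241, d = 1/u = 0.7022
Per-period rate: rΔt = 0.08·0.5 = 0.04, so R = e^0.04 = 1.0408
Risk-neutral probability p = (e^0.04 − 0.7022)/(1.4241 − 0.7022) = 0.3386/0.7219 = 0.4691
Terminal stock prices: S_u = 178, S_d = 87.77
Terminal payoffs (S − K): max(43.01, 0) = 43.01, max(-47.23, 0) = 0
Node 0 (S = 125): V_0 = e^(−0.04)·[0.4691·43.0149 + 0.5309·0.0000] = 19.3851

19.39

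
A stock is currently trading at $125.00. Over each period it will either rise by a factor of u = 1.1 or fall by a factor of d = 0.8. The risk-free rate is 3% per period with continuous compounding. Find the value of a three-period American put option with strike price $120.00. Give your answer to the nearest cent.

$6.18

Risk-neutral probability p = (e^0.03 − 0.8)/(1.1 − 0.8) = 0.2305/0.3000 = 0.7682
Terminal stock prices: S_uuu = 166.4, S_uud = 121, S_udd = 88, S_ddd = 64
Terminal payoffs (K − S): max(-46.38, 0) = 0, max(-1, 0) = 0, max(32, 0) = 32, max(56, 0) = 56
Node uu (S = 151.3): continuation = e^(−0.03)·[0.7682·0.0000 + 0.2318·0.0000] = 0.0000; exercise value = 0.0000 ≤ continuation, so V_uu = 0.0000
Node ud (S = 110): continuation = e^(−0.03)·[0.7682·0.0000 + 0.2318·32.0000] = 7.1989; exercise value = 10.0000 > continuation, so V_ud = 10.0000 (exercise)
Node dd (S = 80): continuation = e^(−0.03)·[0.7682·32.0000 + 0.2318·56.0000] = 36.4535; exercise value = 40.0000 > continuation, so V_dd = 40.0000 (exercise)
Node u (S = 137.5): continuation = e^(−0.03)·[0.7682·0.0000 + 0.2318·10.0000] = 2.2497; exercise value = 0.0000 ≤ continuation, so V_u = 2.2497
Node d (S = 100): continuation = e^(−0.03)·[0.7682·10.0000 + 0.2318·40.0000] = 16.4535; exercise value = 20.0000 > continuation, so V_d = 20.0000 (exercise)
Node 0 (S = 125): continuation = e^(−0.03)·[0.7682·2.2497 + 0.2318·20.0000] = 6.1764; exercise value = 0.0000 ≤ continuation, so V_0 = 6.1764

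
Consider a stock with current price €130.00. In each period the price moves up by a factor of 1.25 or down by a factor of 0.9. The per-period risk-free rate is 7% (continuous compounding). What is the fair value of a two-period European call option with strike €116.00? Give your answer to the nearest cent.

€31.55

Risk-neutral probability p = (e^0.07 − 0.9)/(1.25 − 0.9) = 0.1725/0.3500 = 0.4929
Terminal stock prices: S_uu = 203.1, S_ud = 146.2, S_dd = 105.3
Terminal payoffs (S − K): max(87.12, 0) = 87.12, max(30.25, 0) = 30.25, max(-10.7, 0) = 0
Node u (S = 162.5): V_u = e^(−0.07)·[0.4929·87.1250 + 0.5071·30.2500] = 54.3423
Node d (S = 117): V_d = e^(−0.07)·[0.4929·30.2500 + 0.5071·0.0000] = 13.9017
Node 0 (S = 130): V_0 = e^(−0.07)·[0.4929·54.3423 + 0.5071·13.9017] = 31.5467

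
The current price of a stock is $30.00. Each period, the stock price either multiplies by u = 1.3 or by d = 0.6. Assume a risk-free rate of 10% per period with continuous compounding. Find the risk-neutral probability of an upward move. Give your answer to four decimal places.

p = 0.7217

Risk-neutral probability p = (e^0.1 − 0.6)/(1.3 − 0.6) = 0.5052/0.7000 = 0.7217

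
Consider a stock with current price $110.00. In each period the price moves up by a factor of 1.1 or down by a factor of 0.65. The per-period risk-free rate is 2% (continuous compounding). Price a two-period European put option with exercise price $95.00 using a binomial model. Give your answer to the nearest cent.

$6.05

Risk-neutral probability p = (e^0.02 − 0.65)/(1.1 − 0.65) = 0.3702/0.4500 = 0.8227
Terminal stock prices: S_uu = 133.1, S_ud = 78.65, S_dd = 46.48
Terminal payoffs (K − S): max(-38.1, 0) = 0, max(16.35, 0) = 16.35, max(48.52, 0) = 48.52
Node u (S = 121): V_u = e^(−0.02)·[0.8227·0.0000 + 0.1773·16.3500] = 2.8419
Node d (S = 71.5): V_d = e^(−0.02)·[0.8227·16.3500 + 0.1773·48.5250] = 21.6189
Node 0 (S = 110): V_0 = e^(−0.02)·[0.8227·2.8419 + 0.1773·21.6189] = 6.0495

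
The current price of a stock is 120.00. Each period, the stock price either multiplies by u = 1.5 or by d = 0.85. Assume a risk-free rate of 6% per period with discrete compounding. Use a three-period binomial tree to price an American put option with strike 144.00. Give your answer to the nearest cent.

Risk-neutral probability p = (1 + 0.06 − 0.85)/(1.5 − 0.85) = 0.2100/0.6500 = 0.3231
Terminal stock prices: S_uuu = 405, S_uud = 229.5, S_udd = 130, S_ddd = 73.69
Terminal payoffs (K − S): max(-261, 0) = 0, max(-85.5, 0) = 0, max(13.95, 0) = 13.95, max(70.31, 0) = 70.31
Node uu (S = 270): continuation = 1/1.06·[0.3231·0.0000 + 0.6769·0.0000] = 0.0000; exercise value = 0.0000 ≤ continuation, so V_uu = 0.0000
Node ud (S = 153): continuation = 1/1.06·[0.3231·0.0000 + 0.6769·13.9500] = 8.9086; exercise value = 0.0000 ≤ continuation, so V_ud = 8.9086
Node dd (S = 86.7): continuation = 1/1.06·[0.3231·13.9500 + 0.6769·70.3050] = 49.1491; exercise value = 57.3000 > continuation, so V_dd = 57.3000 (exercise)
Node u (S = 180): continuation = 1/1.06·[0.3231·0.0000 + 0.6769·8.9086] = 5.6891; exercise value = 0.0000 ≤ continuation, so V_u = 5.6891
Node d (S = 102): continuation = 1/1.06·[0.3231·8.9086 + 0.6769·57.3000] = 39.3074; exercise value = 42.0000 > continuation, so V_d = 42.0000 (exercise)
Node 0 (S = 120): continuation = 1/1.06·[0.3231·5.6891 + 0.6769·42.0000] = 28.5554; exercise value = 24.0000 ≤ continuation, so V_0 = 28.5554

28.56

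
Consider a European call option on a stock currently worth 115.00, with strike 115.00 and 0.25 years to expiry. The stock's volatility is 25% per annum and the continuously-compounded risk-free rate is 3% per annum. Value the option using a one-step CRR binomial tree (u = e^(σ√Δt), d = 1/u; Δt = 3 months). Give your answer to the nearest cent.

7.58

CRR parameters: u = e^(σ√Δt) = e^(0.25·√0.25) = 1.1331, d = 1/u = 0.8825
Per-period rate: rΔt = 0.03·0.25 = 0.0075, so R = e^0.0075 = 1.0075
Risk-neutral probability p = (e^0.0075 − 0.8825)/(1.1331 − 0.8825) = 0.1250/0.2507 = 0.4988
Terminal stock prices: S_u = 130.3, S_d = 101.5
Terminal payoffs (S − K): max(15.31, 0) = 15.31, max(-13.51, 0) = 0
Node 0 (S = 115): V_0 = e^(−0.0075)·[0.4988·15.3121 + 0.5012·0.0000] = 7.5810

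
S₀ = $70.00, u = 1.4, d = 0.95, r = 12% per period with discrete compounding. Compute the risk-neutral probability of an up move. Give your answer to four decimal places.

p = 0.3778

Risk-neutral probability p = (1 + 0.12 − 0.95)/(1.4 − 0.95) = 0.1700/0.4500 = 0.3778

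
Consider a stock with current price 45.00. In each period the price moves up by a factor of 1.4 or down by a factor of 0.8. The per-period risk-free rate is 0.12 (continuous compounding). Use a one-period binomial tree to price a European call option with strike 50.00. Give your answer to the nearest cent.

Risk-neutral probability p = (e^0.12 − 0.8)/(1.4 − 0.8) = 0.3275/0.6000 = 0.5458
Terminal stock prices: S_u = 63, S_d = 36
Terminal payoffs (S − K): max(13, 0) = 13, max(-14, 0) = 0
Node 0 (S = 45): V_0 = e^(−0.12)·[0.5458·13.0000 + 0.4542·0.0000] = 6.2934

6.29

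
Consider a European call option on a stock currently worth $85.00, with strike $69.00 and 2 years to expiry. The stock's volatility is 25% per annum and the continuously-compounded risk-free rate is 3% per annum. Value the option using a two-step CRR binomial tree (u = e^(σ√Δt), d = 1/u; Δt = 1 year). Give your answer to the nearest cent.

$24.16

CRR parameters: u = e^(σ√Δt) = e^(0.25·√1) = 1.2840, d = 1/u = 0.7788
Per-period rate: rΔt = 0.03·1 = 0.03, so R = e^0.03 = 1.0305
Risk-neutral probability p = (e^0.03 − 0.7788)/(1.2840 − 0.7788) = 0.2517/0.5052 = 0.4981
Terminal stock prices: S_uu = 140.1, S_ud = 85, S_dd = 51.56
Terminal payoffs (S − K): max(71.14, 0) = 71.14, max(16, 0) = 16, max(-17.44, 0) = 0
Node u (S = 109.1): V_u = e^(−0.03)·[0.4981·71.1413 + 0.5019·16.0000] = 42.1814
Node d (S = 66.2): V_d = e^(−0.03)·[0.4981·16.0000 + 0.5019·0.0000] = 7.7341
Node 0 (S = 85): V_0 = e^(−0.03)·[0.4981·42.1814 + 0.5019·7.7341] = 24.1567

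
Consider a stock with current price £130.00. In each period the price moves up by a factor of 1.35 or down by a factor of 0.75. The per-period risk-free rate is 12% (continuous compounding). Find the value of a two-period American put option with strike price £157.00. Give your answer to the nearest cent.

£27.00

Risk-neutral probability p = (e^0.12 − 0.75)/(1.35 − 0.75) = 0.3775/0.6000 = 0.6292
Terminal stock prices: S_uu = 236.9, S_ud = 131.6, S_dd = 73.12
Terminal payoffs (K − S): max(-79.93, 0) = 0, max(25.38, 0) = 25.38, max(83.88, 0) = 83.88
Node u (S = 175.5): continuation = e^(−0.12)·[0.6292·0.0000 + 0.3708·25.3750] = 8.3459; exercise value = 0.0000 ≤ continuation, so V_u = 8.3459
Node d (S = 97.5): continuation = e^(−0.12)·[0.6292·25.3750 + 0.3708·83.8750] = 41.7465; exercise value = 59.5000 > continuation, so V_d = 59.5000 (exercise)
Node 0 (S = 130): continuation = e^(−0.12)·[0.6292·8.3459 + 0.3708·59.5000] = 24.2270; exercise value = 27.0000 > continuation, so V_0 = 27.0000 (exercise)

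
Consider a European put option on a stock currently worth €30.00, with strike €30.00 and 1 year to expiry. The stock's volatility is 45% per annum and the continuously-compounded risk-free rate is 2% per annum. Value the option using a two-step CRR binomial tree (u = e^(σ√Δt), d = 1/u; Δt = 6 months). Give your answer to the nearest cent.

CRR parameters: u = e^(σ√Δt) = e^(0.45·√0.5) = 1.3746, d = 1/u = 0.7275
Per-period rate: rΔt = 0.02·0.5 = 0.01, so R = e^0.01 = 1.0101
Risk-neutral probability p = (e^0.01 − 0.7275)/(1.3746 − 0.7275) = 0.2826/0.6472 = 0.4366
Terminal stock prices: S_uu = 56.69, S_ud = 30, S_dd = 15.88
Terminal payoffs (K − S): max(-26.69, 0) = 0, max(0, 0) = 0, max(14.12, 0) = 14.12
Node u (S = 41.24): V_u = e^(−0.01)·[0.4366·0.0000 + 0.5634·0.0000] = 0.0000
Node d (S = 21.82): V_d = e^(−0.01)·[0.4366·0.0000 + 0.5634·14.1241] = 7.8777
Node 0 (S = 30): V_0 = e^(−0.01)·[0.4366·0.0000 + 0.5634·7.8777] = 4.3938

€4.39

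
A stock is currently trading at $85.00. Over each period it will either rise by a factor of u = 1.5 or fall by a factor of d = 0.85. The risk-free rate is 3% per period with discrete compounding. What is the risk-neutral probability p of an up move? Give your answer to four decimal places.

p = 0.2769

Risk-neutral probability p = (1 + 0.03 − 0.85)/(1.5 − 0.85) = 0.1800/0.6500 = 0.2769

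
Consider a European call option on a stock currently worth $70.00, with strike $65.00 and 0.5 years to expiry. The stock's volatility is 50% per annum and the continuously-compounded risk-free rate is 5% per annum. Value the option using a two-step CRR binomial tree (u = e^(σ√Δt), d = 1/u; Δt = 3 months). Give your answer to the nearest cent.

$12.95

CRR parameters: u = e^(σ√Δt) = e^(0.5·√0.25) = 1.2840, d = 1/u = 0.7788
Per-period rate: rΔt = 0.05·0.25 = 0.0125, so R = e^0.0125 = 1.0126
Risk-neutral probability p = (e^0.0125 − 0.7788)/(1.2840 − 0.7788) = 0.2338/0.5052 = 0.4627
Terminal stock prices: S_uu = 115.4, S_ud = 70, S_dd = 42.46
Terminal payoffs (S − K): max(50.41, 0) = 50.41, max(5, 0) = 5, max(-22.54, 0) = 0
Node u (S = 89.88): V_u = e^(−0.0125)·[0.4627·50.4105 + 0.5373·5.0000] = 25.6892
Node d (S = 54.52): V_d = e^(−0.0125)·[0.4627·5.0000 + 0.5373·0.0000] = 2.2849
Node 0 (S = 70): V_0 = e^(−0.0125)·[0.4627·25.6892 + 0.5373·2.2849] = 12.9516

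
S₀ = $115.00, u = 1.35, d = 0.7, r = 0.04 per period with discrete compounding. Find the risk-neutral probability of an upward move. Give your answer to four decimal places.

Risk-neutral probability p = (1 + 0.04 − 0.7)/(1.35 − 0.7) = 0.3400/0.6500 = 0.5231

p = 0.5231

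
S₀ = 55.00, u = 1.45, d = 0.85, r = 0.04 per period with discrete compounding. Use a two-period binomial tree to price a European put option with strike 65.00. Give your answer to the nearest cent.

10.91

Risk-neutral probability p = (1 + 0.04 − 0.85)/(1.45 − 0.85) = 0.1900/0.6000 = 0.3167
Terminal stock prices: S_uu = 115.6, S_ud = 67.79, S_dd = 39.74
Terminal payoffs (K − S): max(-50.64, 0) = 0, max(-2.787, 0) = 0, max(25.26, 0) = 25.26
Node u (S = 79.75): V_u = 1/1.04·[0.3167·0.0000 + 0.6833·0.0000] = 0.0000
Node d (S = 46.75): V_d = 1/1.04·[0.3167·0.0000 + 0.6833·25.2625] = 16.5988
Node 0 (S = 55): V_0 = 1/1.04·[0.3167·0.0000 + 0.6833·16.5988] = 10.9062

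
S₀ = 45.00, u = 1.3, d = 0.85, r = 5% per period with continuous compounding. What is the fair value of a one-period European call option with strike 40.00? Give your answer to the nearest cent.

Risk-neutral probability p = (e^0.05 − 0.85)/(1.3 − 0.85) = 0.2013/0.4500 = 0.4473
Terminal stock prices: S_u = 58.5, S_d = 38.25
Terminal payoffs (S − K): max(18.5, 0) = 18.5, max(-1.75, 0) = 0
Node 0 (S = 45): V_0 = e^(−0.05)·[0.4473·18.5000 + 0.5527·0.0000] = 7.8709

7.87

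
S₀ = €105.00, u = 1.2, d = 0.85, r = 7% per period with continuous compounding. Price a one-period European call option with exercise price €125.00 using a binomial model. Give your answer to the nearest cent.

Risk-neutral probability p = (e^0.07 − 0.85)/(1.2 − 0.85) = 0.2225/0.3500 = 0.6357
Terminal stock prices: S_u = 126, S_d = 89.25
Terminal payoffs (S − K): max(1, 0) = 1, max(-35.75, 0) = 0
Node 0 (S = 105): V_0 = e^(−0.07)·[0.6357·1.0000 + 0.3643·0.0000] = 0.5928

€0.59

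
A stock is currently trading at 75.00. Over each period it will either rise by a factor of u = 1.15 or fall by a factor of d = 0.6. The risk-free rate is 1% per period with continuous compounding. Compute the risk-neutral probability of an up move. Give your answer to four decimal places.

Risk-neutral probability p = (e^0.01 − 0.6)/(1.15 − 0.6) = 0.4101/0.5500 = 0.7455

p = 0.7455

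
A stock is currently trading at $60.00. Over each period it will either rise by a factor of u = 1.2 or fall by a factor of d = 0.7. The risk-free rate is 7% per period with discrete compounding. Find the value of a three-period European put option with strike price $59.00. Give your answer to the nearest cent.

Risk-neutral probability p = (1 + 0.07 − 0.7)/(1.2 − 0.7) = 0.3700/0.5000 = 0.7400
Terminal stock prices: S_uuu = 103.7, S_uud = 60.48, S_udd = 35.28, S_ddd = 20.58
Terminal payoffs (K − S): max(-44.68, 0) = 0, max(-1.48, 0) = 0, max(23.72, 0) = 23.72, max(38.42, 0) = 38.42
Node uu (S = 86.4): V_uu = 1/1.07·[0.7400·0.0000 + 0.2600·0.0000] = 0.0000
Node ud (S = 50.4): V_ud = 1/1.07·[0.7400·0.0000 + 0.2600·23.7200] = 5.7637
Node dd (S = 29.4): V_dd = 1/1.07·[0.7400·23.7200 + 0.2600·38.4200] = 25.7402
Node u (S = 72): V_u = 1/1.07·[0.7400·0.0000 + 0.2600·5.7637] = 1.4005
Node d (S = 42): V_d = 1/1.07·[0.7400·5.7637 + 0.2600·25.7402] = 10.2408
Node 0 (S = 60): V_0 = 1/1.07·[0.7400·1.4005 + 0.2600·10.2408] = 3.4570

$3.46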